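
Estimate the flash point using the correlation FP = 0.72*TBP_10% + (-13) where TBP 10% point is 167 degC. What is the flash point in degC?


FP = 0.72 * 167 + (-13) = 107.24

107.24 degC


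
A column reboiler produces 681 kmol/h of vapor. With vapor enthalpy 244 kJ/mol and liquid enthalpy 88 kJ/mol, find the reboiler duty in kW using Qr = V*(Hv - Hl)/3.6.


Qr = 681 * (244 - 88) / 3.6 = 681 * 156 / 3.6 = 29510

29510 kW


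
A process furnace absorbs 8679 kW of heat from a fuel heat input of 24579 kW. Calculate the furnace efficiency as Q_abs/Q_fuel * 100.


Furnace efficiency = Q_absorbed / Q_fuel * 100
= 8679 / 24579 * 100 = 35.31

35.31 %


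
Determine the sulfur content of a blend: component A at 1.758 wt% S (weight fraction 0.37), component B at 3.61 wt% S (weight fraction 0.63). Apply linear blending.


Linear sulfur blending: S_blend = x1*S1 + x2*S2
Contribution 1: 0.37 * 1.758 = 0.65046 wt%
Contribution 2: 0.63 * 3.61 = 2.2743 wt%
S_blend = 0.65046 + 2.2743 = 2.92476

2.92476 wt%


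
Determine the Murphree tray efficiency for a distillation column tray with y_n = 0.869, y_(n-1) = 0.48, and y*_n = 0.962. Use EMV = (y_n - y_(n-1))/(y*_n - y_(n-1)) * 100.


Murphree vapor efficiency: EMV = (y_n - y_(n-1)) / (y*_n - y_(n-1)) * 100
EMV = (0.869 - 0.48) / (0.962 - 0.48) * 100 = 0.389 / 0.482 * 100 = 80.71

80.71 %


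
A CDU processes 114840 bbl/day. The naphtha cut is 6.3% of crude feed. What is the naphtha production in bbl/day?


Crude throughput = 114840 bbl/day
Fraction yield = 6.3%
yield = throughput * fraction / 100
yield = 114840 * 6.3 / 100 = 7234.92

7234.92 bbl/day


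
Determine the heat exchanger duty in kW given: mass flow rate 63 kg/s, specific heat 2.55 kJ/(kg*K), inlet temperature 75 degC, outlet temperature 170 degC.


Q = m_dot * cp * delta_T
delta_T = 170 - 75 = 95 K
Q = 63 * 2.55 * 95
= 160.65 * 95
= 15261.75 kW

15261.75 kW


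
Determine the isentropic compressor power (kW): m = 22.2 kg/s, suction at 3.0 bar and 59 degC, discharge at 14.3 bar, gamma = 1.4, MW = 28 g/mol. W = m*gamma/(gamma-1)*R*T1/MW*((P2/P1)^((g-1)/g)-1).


Isentropic work: W = m*(gamma/(gamma-1))*(R*T1/MW)*((P2/P1)^((gamma-1)/gamma) - 1)
T1 = 59 + 273.15 = 332.15 K
Pressure ratio = 14.3 / 3.0 = 4.76667
Exponent = (1.4 - 1)/1.4 = 0.285714
(P2/P1)^exp - 1 = 4.76667^0.285714 - 1 = 0.56234
W = 22.2 * 1.4 / 0.4 * 8.314 * 332.15 / 28 * 0.56234 = 4309

4309 kW


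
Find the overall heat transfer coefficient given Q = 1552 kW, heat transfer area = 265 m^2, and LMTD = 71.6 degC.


From Q = U*A*LMTD, U = Q / (A * LMTD)
U = 1552 / (265 * 71.6) = 1552 / 18974 = 0.08180

0.08180 kW/(m^2*K)


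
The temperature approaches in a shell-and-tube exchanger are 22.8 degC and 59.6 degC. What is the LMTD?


LMTD = (dT1 - dT2) / ln(dT1/dT2)
= (22.8 - 59.6) / ln(22.8 / 59.6) = -36.8 / -0.960895 = 38.30

38.30 degC


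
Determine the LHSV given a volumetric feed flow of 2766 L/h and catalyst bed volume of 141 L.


LHSV = volumetric feed rate / catalyst volume
= 2766 L/h / 141 L
= 19.62 h^-1

19.62 h^-1


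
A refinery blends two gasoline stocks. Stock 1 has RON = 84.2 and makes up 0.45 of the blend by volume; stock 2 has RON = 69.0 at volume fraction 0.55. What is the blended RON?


Linear blending: RON_blend = sum(vi * RONi)
Contribution 1: 0.45 * 84.2 = 37.89
Contribution 2: 0.55 * 69.0 = 37.95
RON_blend = 37.89 + 37.95 = 75.84

75.84


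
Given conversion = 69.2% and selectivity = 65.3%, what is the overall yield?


Overall yield = conversion (%) * selectivity (%) / 100
Conversion = 69.2%, Selectivity = 65.3%
Y = 69.2 * 65.3 / 100
= 45.1876 %

45.1876 %


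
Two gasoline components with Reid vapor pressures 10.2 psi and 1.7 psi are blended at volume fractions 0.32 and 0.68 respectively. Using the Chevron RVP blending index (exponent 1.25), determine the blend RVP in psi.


Chevron index: RVP_blend = (sum xi*RVPi^1.25)^(1/1.25)
RVP^1.25 terms: 0.32 * 10.2^1.25 + 0.68 * 1.7^1.25 = 7.1531
RVP_blend = 7.1531^(1/1.25) = 4.826

4.826 psi


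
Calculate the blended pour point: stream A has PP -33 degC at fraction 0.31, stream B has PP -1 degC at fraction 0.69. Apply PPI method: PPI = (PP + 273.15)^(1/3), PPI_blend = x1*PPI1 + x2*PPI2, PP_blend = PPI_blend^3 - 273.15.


PPI_1 = (-33 + 273.15)^(1/3) = 6.215759
PPI_2 = (-1 + 273.15)^(1/3) = 6.480414
PPI_blend = 0.31 * 6.215759 + 0.69 * 6.480414 = 6.398371
PP_blend = 6.398371^3 - 273.15 = 261.9439 - 273.15 = -11.21

-11.21 degC


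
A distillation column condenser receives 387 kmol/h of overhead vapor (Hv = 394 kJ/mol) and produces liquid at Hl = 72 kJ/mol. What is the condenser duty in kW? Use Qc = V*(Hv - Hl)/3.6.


Qc = 387 * (394 - 72) / 3.6 = 387 * 322 / 3.6 = 34620

34620 kW


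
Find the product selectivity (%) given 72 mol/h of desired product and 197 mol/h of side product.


Selectivity = desired / (desired + undesired) * 100
Total products = 72 + 197 = 269 mol/h
S = 72 / 269 * 100
= 0.2677 * 100
= 26.77 %

26.77 %


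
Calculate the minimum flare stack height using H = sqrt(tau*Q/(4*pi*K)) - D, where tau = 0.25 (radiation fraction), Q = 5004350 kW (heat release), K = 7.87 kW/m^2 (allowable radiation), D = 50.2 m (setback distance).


tau*Q/(4*pi*K) = 0.25 * 5004350 / (4 * pi * 7.87) = 12650.4
sqrt(12650.4) = 112.474
H = 112.474 - 50.2 = 62.27

62.27 m


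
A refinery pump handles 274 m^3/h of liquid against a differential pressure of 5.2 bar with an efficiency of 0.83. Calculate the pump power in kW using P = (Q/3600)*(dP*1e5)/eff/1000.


Q = 274 / 3600 = 0.0761111 m^3/s
P = 0.0761111 * (5.2 * 1e5) / 0.83 / 1000 = 47.68

47.68 kW


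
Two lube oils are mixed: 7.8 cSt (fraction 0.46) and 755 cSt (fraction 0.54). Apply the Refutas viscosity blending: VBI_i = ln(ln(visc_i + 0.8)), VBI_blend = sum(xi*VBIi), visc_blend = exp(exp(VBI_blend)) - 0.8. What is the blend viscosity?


Refutas method: VBN_i = 14.534*ln(ln(visc_i + 0.8)) + 10.975, blended linearly by mass fraction; since VBN is linear in VBI_i = ln(ln(visc_i + 0.8)) and the fractions sum to 1, blend VBI directly: visc = exp(exp(VBI_blend)) - 0.8
VBI_1 = ln(ln(7.8 + 0.8)) = 0.766287
VBI_2 = ln(ln(755 + 0.8)) = 1.89127
VBI_blend = 0.46 * 0.766287 + 0.54 * 1.89127 = 1.37378
visc_blend = exp(exp(1.37378)) - 0.8 = 51.15

51.15 cSt


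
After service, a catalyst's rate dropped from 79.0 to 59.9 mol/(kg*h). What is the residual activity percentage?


Activity (%) = (rate_used / rate_fresh) * 100
rate_used = 59.9, rate_fresh = 79.0
= (59.9 / 79.0) * 100
= 0.7582 * 100 = 75.82

75.82 %


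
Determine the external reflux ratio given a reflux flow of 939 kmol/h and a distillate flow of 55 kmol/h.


Reflux ratio definition: R = L / D (liquid returned / distillate withdrawn)
L = 939 kmol/h, D = 55 kmol/h
R = 939 / 55 = 17.07

17.07


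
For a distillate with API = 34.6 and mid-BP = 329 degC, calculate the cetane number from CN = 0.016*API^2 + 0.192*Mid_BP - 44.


CN = 0.016 * 34.6^2 + 0.192 * 329 - 44
CN = 19.15456 + 63.168 - 44 = 38.32256

38.32256


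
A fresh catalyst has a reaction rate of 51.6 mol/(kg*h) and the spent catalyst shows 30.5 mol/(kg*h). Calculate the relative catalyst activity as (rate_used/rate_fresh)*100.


Activity (%) = (rate_used / rate_fresh) * 100
rate_used = 30.5, rate_fresh = 51.6
= (30.5 / 51.6) * 100
= 0.5911 * 100 = 59.11

59.11 %


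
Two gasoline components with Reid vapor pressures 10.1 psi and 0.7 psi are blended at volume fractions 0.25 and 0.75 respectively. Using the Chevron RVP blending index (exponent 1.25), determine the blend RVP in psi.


Chevron index: RVP_blend = (sum xi*RVPi^1.25)^(1/1.25)
RVP^1.25 terms: 0.25 * 10.1^1.25 + 0.75 * 0.7^1.25 = 4.98155
RVP_blend = 4.98155^(1/1.25) = 3.613

3.613 psi


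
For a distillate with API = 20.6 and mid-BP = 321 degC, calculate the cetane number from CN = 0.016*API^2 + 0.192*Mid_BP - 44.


CN = 0.016 * 20.6^2 + 0.192 * 321 - 44
CN = 6.78976 + 61.632 - 44 = 24.42176

24.42176


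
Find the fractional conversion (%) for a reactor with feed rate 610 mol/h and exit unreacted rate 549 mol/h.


X = (F_in - F_out) / F_in * 100
Moles reacted = 610 - 549 = 61
X = 61 / 610 * 100
= 0.1000 * 100
= 10.00 %

10.00 %


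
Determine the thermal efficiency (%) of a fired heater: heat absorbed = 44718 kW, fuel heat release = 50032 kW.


Furnace efficiency = Q_absorbed / Q_fuel * 100
= 44718 / 50032 * 100 = 89.38

89.38 %


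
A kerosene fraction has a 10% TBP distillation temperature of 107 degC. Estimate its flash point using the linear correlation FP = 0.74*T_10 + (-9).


FP = 0.74 * 107 + (-9) = 70.18

70.18 degC


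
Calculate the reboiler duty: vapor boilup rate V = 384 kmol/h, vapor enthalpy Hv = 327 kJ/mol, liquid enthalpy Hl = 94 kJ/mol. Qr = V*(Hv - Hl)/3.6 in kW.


Qr = 384 * (327 - 94) / 3.6 = 384 * 233 / 3.6 = 24850

24850 kW


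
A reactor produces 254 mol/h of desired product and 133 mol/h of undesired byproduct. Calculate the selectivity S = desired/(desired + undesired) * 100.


Selectivity = desired / (desired + undesired) * 100
Total products = 254 + 133 = 387 mol/h
S = 254 / 387 * 100
= 0.6563 * 100
= 65.63 %

65.63 %


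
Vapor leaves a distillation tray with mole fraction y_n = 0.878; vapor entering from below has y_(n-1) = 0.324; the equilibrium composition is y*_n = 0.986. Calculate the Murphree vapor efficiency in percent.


Murphree vapor efficiency: EMV = (y_n - y_(n-1)) / (y*_n - y_(n-1)) * 100
EMV = (0.878 - 0.324) / (0.986 - 0.324) * 100 = 0.554 / 0.662 * 100 = 83.69

83.69 %


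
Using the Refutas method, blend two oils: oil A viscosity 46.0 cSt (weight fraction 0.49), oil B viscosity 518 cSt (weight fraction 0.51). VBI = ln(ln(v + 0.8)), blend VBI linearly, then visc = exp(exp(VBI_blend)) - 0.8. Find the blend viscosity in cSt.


Refutas method: VBN_i = 14.534*ln(ln(visc_i + 0.8)) + 10.975, blended linearly by mass fraction; since VBN is linear in VBI_i = ln(ln(visc_i + 0.8)) and the fractions sum to 1, blend VBI directly: visc = exp(exp(VBI_blend)) - 0.8
VBI_1 = ln(ln(46.0 + 0.8)) = 1.347
VBI_2 = ln(ln(518 + 0.8)) = 1.83282
VBI_blend = 0.49 * 1.347 + 0.51 * 1.83282 = 1.59477
visc_blend = exp(exp(1.59477)) - 0.8 = 137.2

137.2 cSt


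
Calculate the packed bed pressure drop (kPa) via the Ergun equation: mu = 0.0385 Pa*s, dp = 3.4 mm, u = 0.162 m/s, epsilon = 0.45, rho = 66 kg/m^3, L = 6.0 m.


dp = 3.4 mm = 0.0034 m
Viscous term = 150*0.0385*0.162*(1-0.45)^2 / (0.0034^2*0.45^3) = 268656
Inertial term = 1.75*66*0.162^2*(1-0.45) / (0.0034*0.45^3) = 5380.94
dP/L = 268656 + 5380.94 = 274037 Pa/m
dP = 274037 * 6.0 / 1000 = 1644 kPa

1644 kPa


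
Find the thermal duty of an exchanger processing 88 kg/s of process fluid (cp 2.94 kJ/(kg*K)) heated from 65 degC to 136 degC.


Q = m_dot * cp * delta_T
delta_T = 136 - 65 = 71 K
Q = 88 * 2.94 * 71
= 258.72 * 71
= 18369.12 kW

18369.12 kW


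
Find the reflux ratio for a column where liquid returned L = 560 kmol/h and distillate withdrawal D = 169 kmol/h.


Reflux ratio definition: R = L / D (liquid returned / distillate withdrawn)
L = 560 kmol/h, D = 169 kmol/h
R = 560 / 169 = 3.314

3.314


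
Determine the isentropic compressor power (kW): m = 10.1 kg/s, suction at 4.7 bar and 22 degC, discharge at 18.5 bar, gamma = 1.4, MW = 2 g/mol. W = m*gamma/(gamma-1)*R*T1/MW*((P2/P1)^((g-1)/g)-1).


Isentropic work: W = m*(gamma/(gamma-1))*(R*T1/MW)*((P2/P1)^((gamma-1)/gamma) - 1)
T1 = 22 + 273.15 = 295.15 K
Pressure ratio = 18.5 / 4.7 = 3.93617
Exponent = (1.4 - 1)/1.4 = 0.285714
(P2/P1)^exp - 1 = 3.93617^0.285714 - 1 = 0.47918
W = 10.1 * 1.4 / 0.4 * 8.314 * 295.15 / 2 * 0.47918 = 20780

20780 kW


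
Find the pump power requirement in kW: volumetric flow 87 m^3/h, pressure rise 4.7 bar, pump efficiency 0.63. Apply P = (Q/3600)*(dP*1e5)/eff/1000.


Q = 87 / 3600 = 0.0241667 m^3/s
P = 0.0241667 * (4.7 * 1e5) / 0.63 / 1000 = 18.03

18.03 kW


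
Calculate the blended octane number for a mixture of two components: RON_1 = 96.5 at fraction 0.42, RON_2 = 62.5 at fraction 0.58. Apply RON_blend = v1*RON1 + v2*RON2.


Linear blending: RON_blend = sum(vi * RONi)
Contribution 1: 0.42 * 96.5 = 40.53
Contribution 2: 0.58 * 62.5 = 36.25
RON_blend = 40.53 + 36.25 = 76.78

76.78


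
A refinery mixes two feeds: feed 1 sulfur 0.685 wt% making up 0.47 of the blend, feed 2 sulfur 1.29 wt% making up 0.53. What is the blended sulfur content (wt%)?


Linear sulfur blending: S_blend = x1*S1 + x2*S2
Contribution 1: 0.47 * 0.685 = 0.32195 wt%
Contribution 2: 0.53 * 1.29 = 0.6837 wt%
S_blend = 0.32195 + 0.6837 = 1.00565

1.00565 wt%


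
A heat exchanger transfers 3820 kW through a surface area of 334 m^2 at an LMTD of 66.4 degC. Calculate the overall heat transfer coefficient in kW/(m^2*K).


From Q = U*A*LMTD, U = Q / (A * LMTD)
U = 3820 / (334 * 66.4) = 3820 / 22177.6 = 0.1722

0.1722 kW/(m^2*K)


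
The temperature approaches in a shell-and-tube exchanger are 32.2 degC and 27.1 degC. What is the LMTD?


LMTD = (dT1 - dT2) / ln(dT1/dT2)
= (32.2 - 27.1) / ln(32.2 / 27.1) = 5.1 / 0.172433 = 29.58

29.58 degC


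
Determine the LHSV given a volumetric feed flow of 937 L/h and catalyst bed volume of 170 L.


LHSV = volumetric feed rate / catalyst volume
= 937 L/h / 170 L
= 5.512 h^-1

5.512 h^-1


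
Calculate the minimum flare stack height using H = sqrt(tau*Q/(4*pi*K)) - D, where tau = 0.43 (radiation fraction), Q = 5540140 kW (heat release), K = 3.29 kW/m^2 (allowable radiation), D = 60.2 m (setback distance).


tau*Q/(4*pi*K) = 0.43 * 5540140 / (4 * pi * 3.29) = 57621.4
sqrt(57621.4) = 240.045
H = 240.045 - 60.2 = 179.8

179.8 m


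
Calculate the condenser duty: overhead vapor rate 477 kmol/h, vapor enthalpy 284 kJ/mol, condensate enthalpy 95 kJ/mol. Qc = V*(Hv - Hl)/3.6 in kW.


Qc = 477 * (284 - 95) / 3.6 = 477 * 189 / 3.6 = 25040

25040 kW


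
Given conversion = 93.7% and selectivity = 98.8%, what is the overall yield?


Overall yield = conversion (%) * selectivity (%) / 100
Conversion = 93.7%, Selectivity = 98.8%
Y = 93.7 * 98.8 / 100
= 92.5756 %

92.5756 %


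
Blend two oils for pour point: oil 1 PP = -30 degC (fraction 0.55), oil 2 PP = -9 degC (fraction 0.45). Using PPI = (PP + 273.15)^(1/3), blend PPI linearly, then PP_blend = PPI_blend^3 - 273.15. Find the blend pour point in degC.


PPI_1 = (-30 + 273.15)^(1/3) = 6.241535
PPI_2 = (-9 + 273.15)^(1/3) = 6.416283
PPI_blend = 0.55 * 6.241535 + 0.45 * 6.416283 = 6.320172
PP_blend = 6.320172^3 - 273.15 = 252.4566 - 273.15 = -20.69

-20.69 degC


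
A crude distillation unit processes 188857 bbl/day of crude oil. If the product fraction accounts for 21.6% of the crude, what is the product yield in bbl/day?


Crude throughput = 188857 bbl/day
Fraction yield = 21.6%
yield = throughput * fraction / 100
yield = 188857 * 21.6 / 100 = 40793.112

40793.112 bbl/day


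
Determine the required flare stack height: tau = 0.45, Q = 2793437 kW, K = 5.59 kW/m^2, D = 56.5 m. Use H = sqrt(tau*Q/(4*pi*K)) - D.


tau*Q/(4*pi*K) = 0.45 * 2793437 / (4 * pi * 5.59) = 17894.9
sqrt(17894.9) = 133.772
H = 133.772 - 56.5 = 77.27

77.27 m


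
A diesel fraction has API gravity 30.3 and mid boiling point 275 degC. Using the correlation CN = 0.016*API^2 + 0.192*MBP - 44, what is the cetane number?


CN = 0.016 * 30.3^2 + 0.192 * 275 - 44
CN = 14.68944 + 52.8 - 44 = 23.48944

23.48944


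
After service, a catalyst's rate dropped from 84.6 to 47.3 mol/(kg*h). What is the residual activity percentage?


Activity (%) = (rate_used / rate_fresh) * 100
rate_used = 47.3, rate_fresh = 84.6
= (47.3 / 84.6) * 100
= 0.5591 * 100 = 55.91

55.91 %


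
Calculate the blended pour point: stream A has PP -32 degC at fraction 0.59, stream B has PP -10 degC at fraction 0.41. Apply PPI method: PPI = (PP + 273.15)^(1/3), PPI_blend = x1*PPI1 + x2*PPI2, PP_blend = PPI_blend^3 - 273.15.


PPI_1 = (-32 + 273.15)^(1/3) = 6.224375
PPI_2 = (-10 + 273.15)^(1/3) = 6.408176
PPI_blend = 0.59 * 6.224375 + 0.41 * 6.408176 = 6.299733
PP_blend = 6.299733^3 - 273.15 = 250.0152 - 273.15 = -23.13

-23.13 degC


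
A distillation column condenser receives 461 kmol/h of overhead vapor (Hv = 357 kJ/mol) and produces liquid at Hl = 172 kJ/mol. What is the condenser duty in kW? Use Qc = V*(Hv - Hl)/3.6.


Qc = 461 * (357 - 172) / 3.6 = 461 * 185 / 3.6 = 23690

23690 kW


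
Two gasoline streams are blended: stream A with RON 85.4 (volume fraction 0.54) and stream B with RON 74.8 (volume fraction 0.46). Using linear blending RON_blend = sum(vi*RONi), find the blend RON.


Linear blending: RON_blend = sum(vi * RONi)
Contribution 1: 0.54 * 85.4 = 46.116
Contribution 2: 0.46 * 74.8 = 34.408
RON_blend = 46.116 + 34.408 = 80.524

80.524


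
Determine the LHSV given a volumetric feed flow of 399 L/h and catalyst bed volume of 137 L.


LHSV = volumetric feed rate / catalyst volume
= 399 L/h / 137 L
= 2.912 h^-1

2.912 h^-1


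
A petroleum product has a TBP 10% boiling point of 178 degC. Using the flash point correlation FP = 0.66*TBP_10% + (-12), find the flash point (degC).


FP = 0.66 * 178 + (-12) = 105.48

105.48 degC


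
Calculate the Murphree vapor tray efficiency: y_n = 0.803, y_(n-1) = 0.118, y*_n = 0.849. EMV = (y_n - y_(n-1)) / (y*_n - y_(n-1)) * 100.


Murphree vapor efficiency: EMV = (y_n - y_(n-1)) / (y*_n - y_(n-1)) * 100
EMV = (0.803 - 0.118) / (0.849 - 0.118) * 100 = 0.685 / 0.731 * 100 = 93.71

93.71 %


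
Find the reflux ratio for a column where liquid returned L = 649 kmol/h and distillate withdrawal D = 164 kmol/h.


Reflux ratio definition: R = L / D (liquid returned / distillate withdrawn)
L = 649 kmol/h, D = 164 kmol/h
R = 649 / 164 = 3.957

3.957


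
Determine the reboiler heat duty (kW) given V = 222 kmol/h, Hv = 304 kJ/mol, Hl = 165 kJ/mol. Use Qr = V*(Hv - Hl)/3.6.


Qr = 222 * (304 - 165) / 3.6 = 222 * 139 / 3.6 = 8572

8572 kW


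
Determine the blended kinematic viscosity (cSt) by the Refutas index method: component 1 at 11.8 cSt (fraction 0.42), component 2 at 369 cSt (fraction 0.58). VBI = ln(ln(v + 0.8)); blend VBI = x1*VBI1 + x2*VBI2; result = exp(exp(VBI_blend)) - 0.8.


Refutas method: VBN_i = 14.534*ln(ln(visc_i + 0.8)) + 10.975, blended linearly by mass fraction; since VBN is linear in VBI_i = ln(ln(visc_i + 0.8)) and the fractions sum to 1, blend VBI directly: visc = exp(exp(VBI_blend)) - 0.8
VBI_1 = ln(ln(11.8 + 0.8)) = 0.929679
VBI_2 = ln(ln(369 + 0.8)) = 1.77715
VBI_blend = 0.42 * 0.929679 + 0.58 * 1.77715 = 1.42121
visc_blend = exp(exp(1.42121)) - 0.8 = 62.14

62.14 cSt


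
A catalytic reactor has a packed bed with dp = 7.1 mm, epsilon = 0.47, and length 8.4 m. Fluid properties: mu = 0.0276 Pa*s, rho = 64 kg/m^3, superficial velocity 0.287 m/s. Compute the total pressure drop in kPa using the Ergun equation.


dp = 7.1 mm = 0.0071 m
Viscous term = 150*0.0276*0.287*(1-0.47)^2 / (0.0071^2*0.47^3) = 63771.1
Inertial term = 1.75*64*0.287^2*(1-0.47) / (0.0071*0.47^3) = 6632.94
dP/L = 63771.1 + 6632.94 = 70404 Pa/m
dP = 70404 * 8.4 / 1000 = 591.4 kPa

591.4 kPa


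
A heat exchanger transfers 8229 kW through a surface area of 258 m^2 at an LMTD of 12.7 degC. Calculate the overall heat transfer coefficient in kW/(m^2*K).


From Q = U*A*LMTD, U = Q / (A * LMTD)
U = 8229 / (258 * 12.7) = 8229 / 3276.6 = 2.511

2.511 kW/(m^2*K)


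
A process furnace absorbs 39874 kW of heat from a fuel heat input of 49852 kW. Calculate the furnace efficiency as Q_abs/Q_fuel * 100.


Furnace efficiency = Q_absorbed / Q_fuel * 100
= 39874 / 49852 * 100 = 79.98

79.98 %


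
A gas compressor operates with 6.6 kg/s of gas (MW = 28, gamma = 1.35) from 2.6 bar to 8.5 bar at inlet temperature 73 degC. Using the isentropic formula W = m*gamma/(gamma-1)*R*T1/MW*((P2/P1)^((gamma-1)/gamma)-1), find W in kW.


Isentropic work: W = m*(gamma/(gamma-1))*(R*T1/MW)*((P2/P1)^((gamma-1)/gamma) - 1)
T1 = 73 + 273.15 = 346.15 K
Pressure ratio = 8.5 / 2.6 = 3.26923
Exponent = (1.35 - 1)/1.35 = 0.259259
(P2/P1)^exp - 1 = 3.26923^0.259259 - 1 = 0.359486
W = 6.6 * 1.35 / 0.35 * 8.314 * 346.15 / 28 * 0.359486 = 940.6

940.6 kW


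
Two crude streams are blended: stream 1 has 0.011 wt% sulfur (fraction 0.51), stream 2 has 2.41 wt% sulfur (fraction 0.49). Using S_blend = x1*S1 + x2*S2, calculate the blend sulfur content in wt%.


Linear sulfur blending: S_blend = x1*S1 + x2*S2
Contribution 1: 0.51 * 0.011 = 0.00561 wt%
Contribution 2: 0.49 * 2.41 = 1.1809 wt%
S_blend = 0.00561 + 1.1809 = 1.18651

1.18651 wt%


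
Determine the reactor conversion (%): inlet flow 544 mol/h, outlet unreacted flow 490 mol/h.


X = (F_in - F_out) / F_in * 100
Moles reacted = 544 - 490 = 54
X = 54 / 544 * 100
= 0.09926 * 100
= 9.926 %

9.926 %


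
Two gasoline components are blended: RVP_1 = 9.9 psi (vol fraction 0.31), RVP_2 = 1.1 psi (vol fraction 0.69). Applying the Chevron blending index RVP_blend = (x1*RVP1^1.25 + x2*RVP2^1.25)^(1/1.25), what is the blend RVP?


Chevron index: RVP_blend = (sum xi*RVPi^1.25)^(1/1.25)
RVP^1.25 terms: 0.31 * 9.9^1.25 + 0.69 * 1.1^1.25 = 6.22115
RVP_blend = 6.22115^(1/1.25) = 4.316

4.316 psi


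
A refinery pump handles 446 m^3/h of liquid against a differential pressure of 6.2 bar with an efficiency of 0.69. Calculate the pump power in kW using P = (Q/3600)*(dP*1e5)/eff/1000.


Q = 446 / 3600 = 0.123889 m^3/s
P = 0.123889 * (6.2 * 1e5) / 0.69 / 1000 = 111.3

111.3 kW


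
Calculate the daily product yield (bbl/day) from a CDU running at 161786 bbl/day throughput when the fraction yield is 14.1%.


Crude throughput = 161786 bbl/day
Fraction yield = 14.1%
yield = throughput * fraction / 100
yield = 161786 * 14.1 / 100 = 22811.826

22811.826 bbl/day


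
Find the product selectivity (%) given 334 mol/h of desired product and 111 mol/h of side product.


Selectivity = desired / (desired + undesired) * 100
Total products = 334 + 111 = 445 mol/h
S = 334 / 445 * 100
= 0.7506 * 100
= 75.06 %

75.06 %


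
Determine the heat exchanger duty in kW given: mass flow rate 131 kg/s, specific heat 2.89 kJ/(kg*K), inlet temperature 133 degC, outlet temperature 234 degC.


Q = m_dot * cp * delta_T
delta_T = 234 - 133 = 101 K
Q = 131 * 2.89 * 101
= 378.59 * 101
= 38237.59 kW

38237.59 kW


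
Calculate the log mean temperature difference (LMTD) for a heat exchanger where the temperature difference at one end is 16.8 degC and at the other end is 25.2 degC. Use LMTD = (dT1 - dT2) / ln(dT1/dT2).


LMTD = (dT1 - dT2) / ln(dT1/dT2)
= (16.8 - 25.2) / ln(16.8 / 25.2) = -8.4 / -0.405465 = 20.72

20.72 degC


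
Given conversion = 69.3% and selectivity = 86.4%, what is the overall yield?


Overall yield = conversion (%) * selectivity (%) / 100
Conversion = 69.3%, Selectivity = 86.4%
Y = 69.3 * 86.4 / 100
= 59.8752 %

59.8752 %


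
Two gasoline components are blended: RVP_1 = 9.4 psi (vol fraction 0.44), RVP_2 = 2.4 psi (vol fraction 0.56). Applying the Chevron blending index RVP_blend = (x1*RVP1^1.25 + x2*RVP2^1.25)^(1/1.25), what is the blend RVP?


Chevron index: RVP_blend = (sum xi*RVPi^1.25)^(1/1.25)
RVP^1.25 terms: 0.44 * 9.4^1.25 + 0.56 * 2.4^1.25 = 8.9149
RVP_blend = 8.9149^(1/1.25) = 5.756

5.756 psi


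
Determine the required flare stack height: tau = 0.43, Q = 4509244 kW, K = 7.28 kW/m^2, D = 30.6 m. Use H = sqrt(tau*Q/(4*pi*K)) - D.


tau*Q/(4*pi*K) = 0.43 * 4509244 / (4 * pi * 7.28) = 21194.9
sqrt(21194.9) = 145.585
H = 145.585 - 30.6 = 115.0

115.0 m


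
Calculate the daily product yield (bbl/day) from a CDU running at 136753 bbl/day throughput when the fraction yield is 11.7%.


Crude throughput = 136753 bbl/day
Fraction yield = 11.7%
yield = throughput * fraction / 100
yield = 136753 * 11.7 / 100 = 16000.101

16000.101 bbl/day


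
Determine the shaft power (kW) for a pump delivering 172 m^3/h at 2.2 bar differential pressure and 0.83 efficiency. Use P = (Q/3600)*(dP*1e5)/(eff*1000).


Q = 172 / 3600 = 0.0477778 m^3/s
P = 0.0477778 * (2.2 * 1e5) / 0.83 / 1000 = 12.66

12.66 kW


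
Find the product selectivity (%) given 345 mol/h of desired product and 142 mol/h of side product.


Selectivity = desired / (desired + undesired) * 100
Total products = 345 + 142 = 487 mol/h
S = 345 / 487 * 100
= 0.7084 * 100
= 70.84 %

70.84 %


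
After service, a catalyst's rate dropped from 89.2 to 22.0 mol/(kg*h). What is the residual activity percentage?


Activity (%) = (rate_used / rate_fresh) * 100
rate_used = 22.0, rate_fresh = 89.2
= (22.0 / 89.2) * 100
= 0.2466 * 100 = 24.66

24.66 %


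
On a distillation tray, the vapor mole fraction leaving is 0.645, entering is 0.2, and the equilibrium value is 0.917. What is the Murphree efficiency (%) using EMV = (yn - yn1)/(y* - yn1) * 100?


Murphree vapor efficiency: EMV = (y_n - y_(n-1)) / (y*_n - y_(n-1)) * 100
EMV = (0.645 - 0.2) / (0.917 - 0.2) * 100 = 0.445 / 0.717 * 100 = 62.06

62.06 %


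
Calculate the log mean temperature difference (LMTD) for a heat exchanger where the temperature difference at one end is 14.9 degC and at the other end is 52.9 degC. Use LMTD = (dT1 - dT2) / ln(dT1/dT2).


LMTD = (dT1 - dT2) / ln(dT1/dT2)
= (14.9 - 52.9) / ln(14.9 / 52.9) = -38 / -1.26704 = 29.99

29.99 degC


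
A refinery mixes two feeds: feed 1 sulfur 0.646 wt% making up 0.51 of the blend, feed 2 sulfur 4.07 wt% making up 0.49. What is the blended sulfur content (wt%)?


Linear sulfur blending: S_blend = x1*S1 + x2*S2
Contribution 1: 0.51 * 0.646 = 0.32946 wt%
Contribution 2: 0.49 * 4.07 = 1.9943 wt%
S_blend = 0.32946 + 1.9943 = 2.32376

2.32376 wt%


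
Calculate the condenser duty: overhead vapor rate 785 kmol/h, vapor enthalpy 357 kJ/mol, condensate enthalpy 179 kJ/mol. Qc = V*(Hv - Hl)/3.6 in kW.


Qc = 785 * (357 - 179) / 3.6 = 785 * 178 / 3.6 = 38810

38810 kW


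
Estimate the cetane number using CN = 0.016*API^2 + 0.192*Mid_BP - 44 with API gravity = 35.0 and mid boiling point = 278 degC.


CN = 0.016 * 35.0^2 + 0.192 * 278 - 44
CN = 19.6 + 53.376 - 44 = 28.976

28.976


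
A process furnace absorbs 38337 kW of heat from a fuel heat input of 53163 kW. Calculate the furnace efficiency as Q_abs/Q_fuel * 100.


Furnace efficiency = Q_absorbed / Q_fuel * 100
= 38337 / 53163 * 100 = 72.11

72.11 %


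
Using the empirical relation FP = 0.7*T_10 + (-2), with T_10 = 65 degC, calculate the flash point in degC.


FP = 0.7 * 65 + (-2) = 43.5

43.5 degC


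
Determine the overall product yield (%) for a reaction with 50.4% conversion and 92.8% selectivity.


Overall yield = conversion (%) * selectivity (%) / 100
Conversion = 50.4%, Selectivity = 92.8%
Y = 50.4 * 92.8 / 100
= 46.7712 %

46.7712 %


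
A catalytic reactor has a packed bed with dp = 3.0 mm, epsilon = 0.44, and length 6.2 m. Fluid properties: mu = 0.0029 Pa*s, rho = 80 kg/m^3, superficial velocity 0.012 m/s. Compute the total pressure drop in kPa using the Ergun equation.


dp = 3.0 mm = 0.003 m
Viscous term = 150*0.0029*0.012*(1-0.44)^2 / (0.003^2*0.44^3) = 2135.24
Inertial term = 1.75*80*0.012^2*(1-0.44) / (0.003*0.44^3) = 44.1773
dP/L = 2135.24 + 44.1773 = 2179.42 Pa/m
dP = 2179.42 * 6.2 / 1000 = 13.51 kPa

13.51 kPa


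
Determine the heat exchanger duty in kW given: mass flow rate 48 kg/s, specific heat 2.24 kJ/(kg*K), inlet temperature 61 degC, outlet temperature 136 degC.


Q = m_dot * cp * delta_T
delta_T = 136 - 61 = 75 K
Q = 48 * 2.24 * 75
= 107.52 * 75
= 8064 kW

8064 kW


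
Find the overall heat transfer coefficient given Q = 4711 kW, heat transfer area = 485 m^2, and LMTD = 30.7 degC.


From Q = U*A*LMTD, U = Q / (A * LMTD)
U = 4711 / (485 * 30.7) = 4711 / 14889.5 = 0.3164

0.3164 kW/(m^2*K)


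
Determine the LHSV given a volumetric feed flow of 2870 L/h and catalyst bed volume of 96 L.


LHSV = volumetric feed rate / catalyst volume
= 2870 L/h / 96 L
= 29.90 h^-1

29.90 h^-1


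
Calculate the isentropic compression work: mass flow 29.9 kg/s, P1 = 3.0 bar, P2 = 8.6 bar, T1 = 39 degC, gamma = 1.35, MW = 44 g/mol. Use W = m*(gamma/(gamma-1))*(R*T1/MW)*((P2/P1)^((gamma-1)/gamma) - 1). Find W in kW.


Isentropic work: W = m*(gamma/(gamma-1))*(R*T1/MW)*((P2/P1)^((gamma-1)/gamma) - 1)
T1 = 39 + 273.15 = 312.15 K
Pressure ratio = 8.6 / 3.0 = 2.86667
Exponent = (1.35 - 1)/1.35 = 0.259259
(P2/P1)^exp - 1 = 2.86667^0.259259 - 1 = 0.313951
W = 29.9 * 1.35 / 0.35 * 8.314 * 312.15 / 44 * 0.313951 = 2136

2136 kW


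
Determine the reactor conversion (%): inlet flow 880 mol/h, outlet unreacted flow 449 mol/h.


X = (F_in - F_out) / F_in * 100
Moles reacted = 880 - 449 = 431
X = 431 / 880 * 100
= 0.4898 * 100
= 48.98 %

48.98 %


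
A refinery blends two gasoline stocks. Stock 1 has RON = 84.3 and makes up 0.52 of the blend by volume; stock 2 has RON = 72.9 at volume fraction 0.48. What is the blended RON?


Linear blending: RON_blend = sum(vi * RONi)
Contribution 1: 0.52 * 84.3 = 43.836
Contribution 2: 0.48 * 72.9 = 34.992
RON_blend = 43.836 + 34.992 = 78.828

78.828


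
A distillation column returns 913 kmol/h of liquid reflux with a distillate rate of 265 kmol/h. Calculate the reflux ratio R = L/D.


Reflux ratio definition: R = L / D (liquid returned / distillate withdrawn)
L = 913 kmol/h, D = 265 kmol/h
R = 913 / 265 = 3.445

3.445


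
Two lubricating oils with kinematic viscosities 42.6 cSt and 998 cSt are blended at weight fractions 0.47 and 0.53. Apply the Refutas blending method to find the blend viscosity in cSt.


Refutas method: VBN_i = 14.534*ln(ln(visc_i + 0.8)) + 10.975, blended linearly by mass fraction; since VBN is linear in VBI_i = ln(ln(visc_i + 0.8)) and the fractions sum to 1, blend VBI directly: visc = exp(exp(VBI_blend)) - 0.8
VBI_1 = ln(ln(42.6 + 0.8)) = 1.3272
VBI_2 = ln(ln(998 + 0.8)) = 1.93247
VBI_blend = 0.47 * 1.3272 + 0.53 * 1.93247 = 1.64799
visc_blend = exp(exp(1.64799)) - 0.8 = 179.8

179.8 cSt


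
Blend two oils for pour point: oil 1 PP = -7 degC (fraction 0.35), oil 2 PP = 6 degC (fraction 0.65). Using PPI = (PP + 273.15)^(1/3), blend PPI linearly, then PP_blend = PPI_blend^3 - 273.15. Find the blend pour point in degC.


PPI_1 = (-7 + 273.15)^(1/3) = 6.432436
PPI_2 = (6 + 273.15)^(1/3) = 6.535506
PPI_blend = 0.35 * 6.432436 + 0.65 * 6.535506 = 6.499432
PP_blend = 6.499432^3 - 273.15 = 274.553 - 273.15 = 1.4

1.4 degC


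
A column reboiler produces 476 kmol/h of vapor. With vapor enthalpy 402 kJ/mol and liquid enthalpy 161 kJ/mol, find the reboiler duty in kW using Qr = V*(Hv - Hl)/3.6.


Qr = 476 * (402 - 161) / 3.6 = 476 * 241 / 3.6 = 31870

31870 kW


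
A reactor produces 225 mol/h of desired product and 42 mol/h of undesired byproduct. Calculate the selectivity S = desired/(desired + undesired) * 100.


Selectivity = desired / (desired + undesired) * 100
Total products = 225 + 42 = 267 mol/h
S = 225 / 267 * 100
= 0.8427 * 100
= 84.27 %

84.27 %


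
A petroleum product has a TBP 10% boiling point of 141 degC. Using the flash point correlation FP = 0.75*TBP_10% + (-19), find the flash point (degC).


FP = 0.75 * 141 + (-19) = 86.75

86.75 degC


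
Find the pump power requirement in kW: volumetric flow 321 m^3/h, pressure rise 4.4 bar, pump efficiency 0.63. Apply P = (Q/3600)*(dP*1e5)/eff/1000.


Q = 321 / 3600 = 0.0891667 m^3/s
P = 0.0891667 * (4.4 * 1e5) / 0.63 / 1000 = 62.28

62.28 kW


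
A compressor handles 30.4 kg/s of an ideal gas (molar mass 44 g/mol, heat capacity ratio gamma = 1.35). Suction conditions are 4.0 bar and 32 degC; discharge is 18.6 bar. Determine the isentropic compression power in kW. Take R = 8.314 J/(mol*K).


Isentropic work: W = m*(gamma/(gamma-1))*(R*T1/MW)*((P2/P1)^((gamma-1)/gamma) - 1)
T1 = 32 + 273.15 = 305.15 K
Pressure ratio = 18.6 / 4.0 = 4.65
Exponent = (1.35 - 1)/1.35 = 0.259259
(P2/P1)^exp - 1 = 4.65^0.259259 - 1 = 0.489509
W = 30.4 * 1.35 / 0.35 * 8.314 * 305.15 / 44 * 0.489509 = 3310

3310 kW


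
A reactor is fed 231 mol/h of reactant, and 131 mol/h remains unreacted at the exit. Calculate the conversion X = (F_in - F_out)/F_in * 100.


X = (F_in - F_out) / F_in * 100
Moles reacted = 231 - 131 = 100
X = 100 / 231 * 100
= 0.4329 * 100
= 43.29 %

43.29 %


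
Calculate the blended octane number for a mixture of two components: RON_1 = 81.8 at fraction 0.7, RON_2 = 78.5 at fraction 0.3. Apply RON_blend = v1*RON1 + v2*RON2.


Linear blending: RON_blend = sum(vi * RONi)
Contribution 1: 0.7 * 81.8 = 57.26
Contribution 2: 0.3 * 78.5 = 23.55
RON_blend = 57.26 + 23.55 = 80.81

80.81


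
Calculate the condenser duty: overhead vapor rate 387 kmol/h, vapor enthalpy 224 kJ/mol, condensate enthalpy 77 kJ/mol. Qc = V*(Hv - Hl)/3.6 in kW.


Qc = 387 * (224 - 77) / 3.6 = 387 * 147 / 3.6 = 15800

15800 kW


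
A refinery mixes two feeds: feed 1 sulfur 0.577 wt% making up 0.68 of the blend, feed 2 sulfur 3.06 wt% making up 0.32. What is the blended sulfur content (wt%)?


Linear sulfur blending: S_blend = x1*S1 + x2*S2
Contribution 1: 0.68 * 0.577 = 0.39236 wt%
Contribution 2: 0.32 * 3.06 = 0.9792 wt%
S_blend = 0.39236 + 0.9792 = 1.37156

1.37156 wt%


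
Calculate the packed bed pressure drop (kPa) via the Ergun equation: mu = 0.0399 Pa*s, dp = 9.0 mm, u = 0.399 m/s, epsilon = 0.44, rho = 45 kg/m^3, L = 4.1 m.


dp = 9.0 mm = 0.009 m
Viscous term = 150*0.0399*0.399*(1-0.44)^2 / (0.009^2*0.44^3) = 108535
Inertial term = 1.75*45*0.399^2*(1-0.44) / (0.009*0.44^3) = 9157.65
dP/L = 108535 + 9157.65 = 117693 Pa/m
dP = 117693 * 4.1 / 1000 = 482.5 kPa

482.5 kPa


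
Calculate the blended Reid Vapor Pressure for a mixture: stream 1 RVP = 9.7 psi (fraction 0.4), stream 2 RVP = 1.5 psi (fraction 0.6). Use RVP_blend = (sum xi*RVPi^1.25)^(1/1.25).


Chevron index: RVP_blend = (sum xi*RVPi^1.25)^(1/1.25)
RVP^1.25 terms: 0.4 * 9.7^1.25 + 0.6 * 1.5^1.25 = 7.8434
RVP_blend = 7.8434^(1/1.25) = 5.195

5.195 psi


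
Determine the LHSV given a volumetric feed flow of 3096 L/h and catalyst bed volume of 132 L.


LHSV = volumetric feed rate / catalyst volume
= 3096 L/h / 132 L
= 23.45 h^-1

23.45 h^-1


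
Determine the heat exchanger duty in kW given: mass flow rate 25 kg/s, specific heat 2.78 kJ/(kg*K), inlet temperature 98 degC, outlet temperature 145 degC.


Q = m_dot * cp * delta_T
delta_T = 145 - 98 = 47 K
Q = 25 * 2.78 * 47
= 69.5 * 47
= 3266.5 kW

3266.5 kW


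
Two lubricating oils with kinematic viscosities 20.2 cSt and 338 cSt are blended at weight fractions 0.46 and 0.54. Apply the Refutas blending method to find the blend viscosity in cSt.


Refutas method: VBN_i = 14.534*ln(ln(visc_i + 0.8)) + 10.975, blended linearly by mass fraction; since VBN is linear in VBI_i = ln(ln(visc_i + 0.8)) and the fractions sum to 1, blend VBI directly: visc = exp(exp(VBI_blend)) - 0.8
VBI_1 = ln(ln(20.2 + 0.8)) = 1.11334
VBI_2 = ln(ln(338 + 0.8)) = 1.76223
VBI_blend = 0.46 * 1.11334 + 0.54 * 1.76223 = 1.46374
visc_blend = exp(exp(1.46374)) - 0.8 = 74.55

74.55 cSt


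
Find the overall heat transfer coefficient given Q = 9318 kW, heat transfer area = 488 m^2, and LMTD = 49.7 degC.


From Q = U*A*LMTD, U = Q / (A * LMTD)
U = 9318 / (488 * 49.7) = 9318 / 24253.6 = 0.3842

0.3842 kW/(m^2*K)


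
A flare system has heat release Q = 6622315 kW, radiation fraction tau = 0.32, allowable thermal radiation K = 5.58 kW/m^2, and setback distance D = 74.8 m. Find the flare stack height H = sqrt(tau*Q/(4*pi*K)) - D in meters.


tau*Q/(4*pi*K) = 0.32 * 6622315 / (4 * pi * 5.58) = 30221.5
sqrt(30221.5) = 173.843
H = 173.843 - 74.8 = 99.04

99.04 m


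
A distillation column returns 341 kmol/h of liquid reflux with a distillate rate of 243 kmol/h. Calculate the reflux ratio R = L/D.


Reflux ratio definition: R = L / D (liquid returned / distillate withdrawn)
L = 341 kmol/h, D = 243 kmol/h
R = 341 / 243 = 1.403

1.403


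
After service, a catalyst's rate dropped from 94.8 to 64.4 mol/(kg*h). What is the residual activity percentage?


Activity (%) = (rate_used / rate_fresh) * 100
rate_used = 64.4, rate_fresh = 94.8
= (64.4 / 94.8) * 100
= 0.6793 * 100 = 67.93

67.93 %


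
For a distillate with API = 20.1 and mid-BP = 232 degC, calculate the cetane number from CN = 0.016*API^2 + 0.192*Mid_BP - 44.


CN = 0.016 * 20.1^2 + 0.192 * 232 - 44
CN = 6.46416 + 44.544 - 44 = 7.00816

7.00816


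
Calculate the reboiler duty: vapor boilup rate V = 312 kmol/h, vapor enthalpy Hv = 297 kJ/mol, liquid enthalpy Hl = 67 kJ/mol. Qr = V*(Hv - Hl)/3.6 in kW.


Qr = 312 * (297 - 67) / 3.6 = 312 * 230 / 3.6 = 19930

19930 kW


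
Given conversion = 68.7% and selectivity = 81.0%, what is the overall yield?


Overall yield = conversion (%) * selectivity (%) / 100
Conversion = 68.7%, Selectivity = 81.0%
Y = 68.7 * 81.0 / 100
= 55.647 %

55.647 %


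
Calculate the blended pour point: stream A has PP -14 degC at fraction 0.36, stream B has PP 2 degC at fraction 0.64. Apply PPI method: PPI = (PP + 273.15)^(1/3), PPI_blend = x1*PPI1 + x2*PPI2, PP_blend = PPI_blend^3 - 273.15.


PPI_1 = (-14 + 273.15)^(1/3) = 6.375541
PPI_2 = (2 + 273.15)^(1/3) = 6.504139
PPI_blend = 0.36 * 6.375541 + 0.64 * 6.504139 = 6.457844
PP_blend = 6.457844^3 - 273.15 = 269.3163 - 273.15 = -3.83

-3.83 degC


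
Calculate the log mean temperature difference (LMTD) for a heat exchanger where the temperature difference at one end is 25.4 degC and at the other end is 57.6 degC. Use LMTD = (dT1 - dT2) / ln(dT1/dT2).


LMTD = (dT1 - dT2) / ln(dT1/dT2)
= (25.4 - 57.6) / ln(25.4 / 57.6) = -32.2 / -0.818773 = 39.33

39.33 degC


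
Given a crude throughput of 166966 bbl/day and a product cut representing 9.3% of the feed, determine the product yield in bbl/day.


Crude throughput = 166966 bbl/day
Fraction yield = 9.3%
yield = throughput * fraction / 100
yield = 166966 * 9.3 / 100 = 15527.838

15527.838 bbl/day


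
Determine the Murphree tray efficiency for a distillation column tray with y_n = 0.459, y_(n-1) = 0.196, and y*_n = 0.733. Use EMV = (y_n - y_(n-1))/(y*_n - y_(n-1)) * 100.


Murphree vapor efficiency: EMV = (y_n - y_(n-1)) / (y*_n - y_(n-1)) * 100
EMV = (0.459 - 0.196) / (0.733 - 0.196) * 100 = 0.263 / 0.537 * 100 = 48.98

48.98 %


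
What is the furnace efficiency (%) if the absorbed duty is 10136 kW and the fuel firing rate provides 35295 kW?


Furnace efficiency = Q_absorbed / Q_fuel * 100
= 10136 / 35295 * 100 = 28.72

28.72 %


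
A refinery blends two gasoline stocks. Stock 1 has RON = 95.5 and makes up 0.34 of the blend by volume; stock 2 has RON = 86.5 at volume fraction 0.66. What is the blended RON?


Linear blending: RON_blend = sum(vi * RONi)
Contribution 1: 0.34 * 95.5 = 32.47
Contribution 2: 0.66 * 86.5 = 57.09
RON_blend = 32.47 + 57.09 = 89.56

89.56


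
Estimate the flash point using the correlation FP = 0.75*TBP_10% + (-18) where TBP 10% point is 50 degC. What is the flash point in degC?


FP = 0.75 * 50 + (-18) = 19.5

19.5 degC


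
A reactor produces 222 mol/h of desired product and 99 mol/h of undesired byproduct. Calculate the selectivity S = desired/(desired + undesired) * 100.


Selectivity = desired / (desired + undesired) * 100
Total products = 222 + 99 = 321 mol/h
S = 222 / 321 * 100
= 0.6916 * 100
= 69.16 %

69.16 %


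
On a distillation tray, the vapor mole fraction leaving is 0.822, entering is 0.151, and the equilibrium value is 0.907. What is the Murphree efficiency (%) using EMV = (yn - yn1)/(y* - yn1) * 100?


Murphree vapor efficiency: EMV = (y_n - y_(n-1)) / (y*_n - y_(n-1)) * 100
EMV = (0.822 - 0.151) / (0.907 - 0.151) * 100 = 0.671 / 0.756 * 100 = 88.76

88.76 %


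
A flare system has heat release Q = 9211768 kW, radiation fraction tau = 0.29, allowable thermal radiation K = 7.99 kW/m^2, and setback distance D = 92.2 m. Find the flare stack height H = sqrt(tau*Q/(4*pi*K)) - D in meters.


tau*Q/(4*pi*K) = 0.29 * 9211768 / (4 * pi * 7.99) = 26606.3
sqrt(26606.3) = 163.114
H = 163.114 - 92.2 = 70.91

70.91 m
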